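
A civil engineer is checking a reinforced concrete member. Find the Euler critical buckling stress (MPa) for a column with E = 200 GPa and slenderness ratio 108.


sigma_cr = pi^2 * E / lambda^2
= 9.8696 * 200000.0 / 108^2
= 9.8696 * 200000.0 / 11664
= 169.2319 MPa

169.2319 MPa


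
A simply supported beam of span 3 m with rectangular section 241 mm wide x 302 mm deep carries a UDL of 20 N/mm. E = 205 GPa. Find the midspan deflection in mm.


I = 241 * 302^3 / 12 = 553167460.67 mm^4
L = 3000.0 mm, w = 20 N/mm, E = 205000.0 MPa
delta = 5 * w * L^4 / (384 * E * I)
= 5 * 20 * 3000.0^4 / (384 * 205000.0 * 553167460.67)
= 0.186 mm

0.186 mm


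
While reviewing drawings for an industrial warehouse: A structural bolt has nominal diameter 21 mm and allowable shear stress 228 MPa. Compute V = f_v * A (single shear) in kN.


A = pi * d^2 / 4 = pi * 21^2 / 4 = 346.3606 mm^2
V = f_v * A / 1000 = 228 * 346.3606 / 1000
= 78.9702 kN

78.9702 kN


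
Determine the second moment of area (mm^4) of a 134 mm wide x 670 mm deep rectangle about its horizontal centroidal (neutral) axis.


I = b * h^3 / 12
= 134 * 670^3 / 12
= 134 * 300763000 / 12
= 3358520166.67 mm^4

3358520166.67 mm^4


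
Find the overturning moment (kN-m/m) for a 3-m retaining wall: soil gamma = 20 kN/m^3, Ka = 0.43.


Pa = 0.5 * Ka * gamma * H^2
= 0.5 * 0.43 * 20 * 3^2
= 38.7 kN/m
Arm = H / 3 = 3 / 3 = 1.0 m
Mo = Pa * arm = Pa * H / 3 = 38.7 * 3 / 3 = 38.7 kN-m/m

38.7 kN-m/m


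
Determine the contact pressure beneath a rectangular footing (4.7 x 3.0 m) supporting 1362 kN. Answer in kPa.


A = 4.7 * 3.0 = 14.1 m^2
q = P / A = 1362 / 14.1
= 96.5957 kPa

96.5957 kPa


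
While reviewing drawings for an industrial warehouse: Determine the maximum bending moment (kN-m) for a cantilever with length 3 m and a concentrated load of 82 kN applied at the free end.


For a cantilever with a point load at the free end:
M_max = P * L = 82 * 3 = 246 kN-m

246 kN-m


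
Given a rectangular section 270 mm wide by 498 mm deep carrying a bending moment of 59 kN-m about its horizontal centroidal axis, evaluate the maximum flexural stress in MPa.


I = b * h^3 / 12 = 270 * 498^3 / 12 = 2778884820.0 mm^4
y = h / 2 = 498 / 2 = 249.0 mm
M = 59 kN-m = 59000000.0 N-mm
sigma = M * y / I = 59000000.0 * 249.0 / 2778884820.0
= 5.29 MPa

5.29 MPa


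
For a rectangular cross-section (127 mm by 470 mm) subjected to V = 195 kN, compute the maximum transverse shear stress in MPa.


A = b * h = 127 * 470 = 59690 mm^2
V = 195 kN = 195000.0 N
tau_max = 1.5 * V / A = 1.5 * 195000.0 / 59690
= 4.9003 MPa

4.9003 MPa


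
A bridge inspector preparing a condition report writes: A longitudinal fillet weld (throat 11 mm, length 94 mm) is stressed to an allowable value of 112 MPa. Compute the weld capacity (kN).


Strength = throat * length * allowable stress
= 11 * 94 * 112 N
= 115808 N
= 115.81 kN

115.81 kN


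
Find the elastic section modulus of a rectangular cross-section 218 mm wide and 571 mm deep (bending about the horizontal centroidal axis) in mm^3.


S = b * h^2 / 6
= 218 * 571^2 / 6
= 218 * 326041 / 6
= 11846156.33 mm^3

11846156.33 mm^3


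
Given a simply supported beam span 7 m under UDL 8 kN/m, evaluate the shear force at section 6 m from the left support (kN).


R_A = w * L / 2 = 8 * 7 / 2 = 28.0 kN
V(x) = R_A - w * x = 28.0 - 8 * 6
= -20.0 kN

-20.0 kN


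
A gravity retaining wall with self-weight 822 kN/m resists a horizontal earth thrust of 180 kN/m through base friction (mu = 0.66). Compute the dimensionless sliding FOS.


Resisting force = mu * W = 0.66 * 822 = 542.52 kN/m
FOS = Resisting / Driving = 542.52 / 180
= 3.014 (dimensionless)

3.014 (dimensionless)


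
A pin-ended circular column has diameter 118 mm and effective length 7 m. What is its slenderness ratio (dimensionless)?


Radius of gyration r = d / 4 = 118 / 4 = 29.5 mm
L_eff = 7000.0 mm
Slenderness ratio = L / r = 7000.0 / 29.5 = 237.29 (dimensionless)

237.29 (dimensionless)


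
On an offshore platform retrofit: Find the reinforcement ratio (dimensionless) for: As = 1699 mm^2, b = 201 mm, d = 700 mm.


rho = As / (b * d)
= 1699 / (201 * 700)
= 1699 / 140700
= 0.012075 (dimensionless)

0.012075 (dimensionless)


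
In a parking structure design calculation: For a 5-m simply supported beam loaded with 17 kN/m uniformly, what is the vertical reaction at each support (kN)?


Total load = w * L = 17 * 5 = 85 kN
By symmetry, each reaction R = total / 2 = 85 / 2 = 42.5 kN

42.5 kN


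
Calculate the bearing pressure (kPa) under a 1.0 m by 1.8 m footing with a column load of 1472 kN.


A = 1.0 * 1.8 = 1.8 m^2
q = P / A = 1472 / 1.8
= 817.7778 kPa

817.7778 kPa


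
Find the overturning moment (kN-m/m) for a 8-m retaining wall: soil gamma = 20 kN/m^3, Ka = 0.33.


Pa = 0.5 * Ka * gamma * H^2
= 0.5 * 0.33 * 20 * 8^2
= 211.2 kN/m
Arm = H / 3 = 8 / 3 = 2.6667 m
Mo = Pa * arm = Pa * H / 3 = 211.2 * 8 / 3 = 563.2 kN-m/m

563.2 kN-m/m


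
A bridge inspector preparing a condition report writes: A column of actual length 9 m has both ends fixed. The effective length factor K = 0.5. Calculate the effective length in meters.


L_eff = K * L
= 0.5 * 9
= 4.5 m

4.5 m


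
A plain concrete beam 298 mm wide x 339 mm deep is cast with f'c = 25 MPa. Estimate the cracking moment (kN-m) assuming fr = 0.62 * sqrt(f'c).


fr = 0.62 * sqrt(25) = 0.62 * 5.0 = 3.1 MPa
I = 298 * 339^3 / 12 = 967462438.5 mm^4
y_t = 169.5 mm
M_cr = fr * I / y_t = 3.1 * 967462438.5 / 169.5 N-mm
= 17.694 kN-m

17.694 kN-m


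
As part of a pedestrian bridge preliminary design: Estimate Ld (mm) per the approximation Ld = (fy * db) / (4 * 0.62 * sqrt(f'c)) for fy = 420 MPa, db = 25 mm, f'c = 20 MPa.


Ld = (fy * db) / (4 * 0.62 * sqrt(f'c))
= (420 * 25) / (4 * 0.62 * sqrt(20))
= 10500 / 11.0909
= 946.72 mm

946.72 mm


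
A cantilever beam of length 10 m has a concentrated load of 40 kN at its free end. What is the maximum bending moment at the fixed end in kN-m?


For a cantilever with a point load at the free end:
M_max = P * L = 40 * 10 = 400 kN-m

400 kN-m


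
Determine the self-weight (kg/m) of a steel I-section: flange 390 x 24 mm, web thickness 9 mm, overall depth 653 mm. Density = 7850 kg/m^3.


A_flanges = 2 * 390 * 24 = 18720 mm^2
A_web = (653 - 2 * 24) * 9 = 5445 mm^2
A_total = 18720 + 5445 = 24165 mm^2 = 0.024165 m^2
Weight = rho * A = 7850 * 0.024165 = 189.6952 kg/m

189.6952 kg/m


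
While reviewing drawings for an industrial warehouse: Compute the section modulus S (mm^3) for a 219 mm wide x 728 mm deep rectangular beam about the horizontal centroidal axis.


S = b * h^2 / 6
= 219 * 728^2 / 6
= 219 * 529984 / 6
= 19344416.0 mm^3

19344416.0 mm^3


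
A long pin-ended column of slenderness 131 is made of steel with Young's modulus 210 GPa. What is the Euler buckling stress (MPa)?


sigma_cr = pi^2 * E / lambda^2
= 9.8696 * 210000.0 / 131^2
= 9.8696 * 210000.0 / 17161
= 120.7748 MPa

120.7748 MPa


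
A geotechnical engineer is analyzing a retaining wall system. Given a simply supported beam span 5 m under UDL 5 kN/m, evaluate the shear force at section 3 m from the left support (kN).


R_A = w * L / 2 = 5 * 5 / 2 = 12.5 kN
V(x) = R_A - w * x = 12.5 - 5 * 3
= -2.5 kN

-2.5 kN


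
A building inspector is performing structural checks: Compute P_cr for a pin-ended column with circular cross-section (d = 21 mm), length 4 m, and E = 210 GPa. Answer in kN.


I = pi * d^4 / 64 = 9546.56 mm^4
L = 4000.0 mm
P_cr = pi^2 * E * I / L^2
= 9.8696 * 210000.0 * 9546.56 / 4000.0^2
= 1236.65 N = 1.2366 kN

1.2366 kN


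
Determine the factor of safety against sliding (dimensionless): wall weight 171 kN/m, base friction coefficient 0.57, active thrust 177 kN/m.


Resisting force = mu * W = 0.57 * 171 = 97.47 kN/m
FOS = Resisting / Driving = 97.47 / 177
= 0.5507 (dimensionless)

0.5507 (dimensionless)


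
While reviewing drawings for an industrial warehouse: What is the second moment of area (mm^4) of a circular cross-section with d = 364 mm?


r = d / 2 = 364 / 2 = 182.0 mm
I = pi * r^4 / 4 = pi * 182.0^4 / 4
= 861738374.79 mm^4

861738374.79 mm^4


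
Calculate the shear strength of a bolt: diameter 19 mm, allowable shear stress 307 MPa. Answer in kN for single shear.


A = pi * d^2 / 4 = pi * 19^2 / 4 = 283.5287 mm^2
V = f_v * A / 1000 = 307 * 283.5287 / 1000
= 87.0433 kN

87.0433 kN


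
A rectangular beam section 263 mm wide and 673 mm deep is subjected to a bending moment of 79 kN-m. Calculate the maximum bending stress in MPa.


I = b * h^3 / 12 = 263 * 673^3 / 12 = 6680665005.92 mm^4
y = h / 2 = 673 / 2 = 336.5 mm
M = 79 kN-m = 79000000.0 N-mm
sigma = M * y / I = 79000000.0 * 336.5 / 6680665005.92
= 3.98 MPa

3.98 MPa


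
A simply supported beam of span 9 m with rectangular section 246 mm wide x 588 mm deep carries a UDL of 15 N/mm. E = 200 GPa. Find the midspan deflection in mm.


I = 246 * 588^3 / 12 = 4167598176.0 mm^4
L = 9000.0 mm, w = 15 N/mm, E = 200000.0 MPa
delta = 5 * w * L^4 / (384 * E * I)
= 5 * 15 * 9000.0^4 / (384 * 200000.0 * 4167598176.0)
= 1.5374 mm

1.5374 mm


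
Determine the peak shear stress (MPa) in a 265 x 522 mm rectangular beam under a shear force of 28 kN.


A = b * h = 265 * 522 = 138330 mm^2
V = 28 kN = 28000.0 N
tau_max = 1.5 * V / A = 1.5 * 28000.0 / 138330
= 0.3036 MPa

0.3036 MPa


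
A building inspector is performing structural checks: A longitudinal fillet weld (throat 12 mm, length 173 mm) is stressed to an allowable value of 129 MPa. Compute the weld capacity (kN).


Strength = throat * length * allowable stress
= 12 * 173 * 129 N
= 267804 N
= 267.8 kN

267.8 kN


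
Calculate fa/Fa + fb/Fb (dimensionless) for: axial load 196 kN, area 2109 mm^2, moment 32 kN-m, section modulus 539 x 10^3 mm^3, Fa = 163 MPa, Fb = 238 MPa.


f_a = P / A = 196000.0 / 2109 = 92.935 MPa
f_b = M / S = 32000000.0 / 539000.0 = 59.3692 MPa
Ratio = f_a / Fa + f_b / Fb
= 92.935 / 163 + 59.3692 / 238
= 0.8196 (dimensionless)

0.8196 (dimensionless)


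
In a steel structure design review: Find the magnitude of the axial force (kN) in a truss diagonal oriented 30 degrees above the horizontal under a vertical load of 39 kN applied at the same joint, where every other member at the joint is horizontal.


At the joint, only the diagonal has a vertical component, so vertical equilibrium gives:
F * sin(30) = 39
F = 39 / sin(30)
= 39 / 0.5
= 78.0 kN

78.0 kN


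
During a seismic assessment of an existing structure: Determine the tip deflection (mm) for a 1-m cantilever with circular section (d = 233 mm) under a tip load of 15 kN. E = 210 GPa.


I = pi * d^4 / 64 = pi * 233^4 / 64 = 144675030.57 mm^4
L = 1000.0 mm, P = 15000.0 N, E = 210000.0 MPa
delta = P * L^3 / (3 * E * I)
= 15000.0 * 1000.0^3 / (3 * 210000.0 * 144675030.57)
= 0.1646 mm

0.1646 mm


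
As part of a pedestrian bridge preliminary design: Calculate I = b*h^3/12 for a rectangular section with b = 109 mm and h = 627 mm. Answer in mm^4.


I = b * h^3 / 12
= 109 * 627^3 / 12
= 109 * 246491883 / 12
= 2238967937.25 mm^4

2238967937.25 mm^4


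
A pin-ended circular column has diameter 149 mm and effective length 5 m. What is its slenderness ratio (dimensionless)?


Radius of gyration r = d / 4 = 149 / 4 = 37.25 mm
L_eff = 5000.0 mm
Slenderness ratio = L / r = 5000.0 / 37.25 = 134.23 (dimensionless)

134.23 (dimensionless)


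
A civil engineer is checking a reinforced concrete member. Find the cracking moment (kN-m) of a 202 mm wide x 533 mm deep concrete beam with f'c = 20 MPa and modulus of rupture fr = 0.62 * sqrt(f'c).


fr = 0.62 * sqrt(20) = 0.62 * 4.4721 = 2.7727 MPa
I = 202 * 533^3 / 12 = 2548893856.17 mm^4
y_t = 266.5 mm
M_cr = fr * I / y_t = 2.7727 * 2548893856.17 / 266.5 N-mm
= 26.5192 kN-m

26.5192 kN-m


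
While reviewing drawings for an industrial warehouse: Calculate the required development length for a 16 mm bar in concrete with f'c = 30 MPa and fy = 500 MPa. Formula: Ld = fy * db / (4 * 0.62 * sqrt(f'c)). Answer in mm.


Ld = (fy * db) / (4 * 0.62 * sqrt(f'c))
= (500 * 16) / (4 * 0.62 * sqrt(30))
= 8000 / 13.5835
= 588.95 mm

588.95 mm


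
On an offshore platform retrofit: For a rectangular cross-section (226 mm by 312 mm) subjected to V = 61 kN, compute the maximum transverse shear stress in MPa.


A = b * h = 226 * 312 = 70512 mm^2
V = 61 kN = 61000.0 N
tau_max = 1.5 * V / A = 1.5 * 61000.0 / 70512
= 1.2977 MPa

1.2977 MPa


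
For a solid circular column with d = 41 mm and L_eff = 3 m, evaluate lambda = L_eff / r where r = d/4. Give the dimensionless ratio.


Radius of gyration r = d / 4 = 41 / 4 = 10.25 mm
L_eff = 3000.0 mm
Slenderness ratio = L / r = 3000.0 / 10.25 = 292.68 (dimensionless)

292.68 (dimensionless)


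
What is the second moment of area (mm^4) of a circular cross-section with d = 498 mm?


r = d / 2 = 498 / 2 = 249.0 mm
I = pi * r^4 / 4 = pi * 249.0^4 / 4
= 3019167930.26 mm^4

3019167930.26 mm^4


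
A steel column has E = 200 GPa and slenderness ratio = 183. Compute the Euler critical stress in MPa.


sigma_cr = pi^2 * E / lambda^2
= 9.8696 * 200000.0 / 183^2
= 9.8696 * 200000.0 / 33489
= 58.9424 MPa

58.9424 MPa


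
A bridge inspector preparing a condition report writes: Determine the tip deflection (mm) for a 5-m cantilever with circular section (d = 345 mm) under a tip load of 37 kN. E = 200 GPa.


I = pi * d^4 / 64 = pi * 345^4 / 64 = 695418562.61 mm^4
L = 5000.0 mm, P = 37000.0 N, E = 200000.0 MPa
delta = P * L^3 / (3 * E * I)
= 37000.0 * 5000.0^3 / (3 * 200000.0 * 695418562.61)
= 11.0845 mm

11.0845 mm


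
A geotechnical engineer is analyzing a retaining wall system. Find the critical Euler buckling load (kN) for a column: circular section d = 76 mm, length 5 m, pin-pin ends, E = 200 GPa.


I = pi * d^4 / 64 = 1637661.98 mm^4
L = 5000.0 mm
P_cr = pi^2 * E * I / L^2
= 9.8696 * 200000.0 * 1637661.98 / 5000.0^2
= 129304.61 N = 129.3046 kN

129.3046 kN


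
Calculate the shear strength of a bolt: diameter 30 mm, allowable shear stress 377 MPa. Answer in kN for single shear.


A = pi * d^2 / 4 = pi * 30^2 / 4 = 706.8583 mm^2
V = f_v * A / 1000 = 377 * 706.8583 / 1000
= 266.4856 kN

266.4856 kN


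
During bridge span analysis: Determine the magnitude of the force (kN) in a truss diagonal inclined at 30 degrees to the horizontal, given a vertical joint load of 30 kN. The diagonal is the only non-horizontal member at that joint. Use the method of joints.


At the joint, only the diagonal has a vertical component, so vertical equilibrium gives:
F * sin(30) = 30
F = 30 / sin(30)
= 30 / 0.5
= 60.0 kN

60.0 kN


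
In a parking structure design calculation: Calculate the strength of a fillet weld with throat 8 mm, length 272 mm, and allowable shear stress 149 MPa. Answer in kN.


Strength = throat * length * allowable stress
= 8 * 272 * 149 N
= 324224 N
= 324.22 kN

324.22 kN


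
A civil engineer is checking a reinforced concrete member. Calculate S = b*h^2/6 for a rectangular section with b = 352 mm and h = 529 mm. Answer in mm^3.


S = b * h^2 / 6
= 352 * 529^2 / 6
= 352 * 279841 / 6
= 16417338.67 mm^3

16417338.67 mm^3


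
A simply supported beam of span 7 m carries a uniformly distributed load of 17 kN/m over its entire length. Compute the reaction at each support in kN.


Total load = w * L = 17 * 7 = 119 kN
By symmetry, each reaction R = total / 2 = 119 / 2 = 59.5 kN

59.5 kN


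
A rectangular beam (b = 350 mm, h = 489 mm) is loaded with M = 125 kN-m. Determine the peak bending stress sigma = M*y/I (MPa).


I = b * h^3 / 12 = 350 * 489^3 / 12 = 3410463262.5 mm^4
y = h / 2 = 489 / 2 = 244.5 mm
M = 125 kN-m = 125000000.0 N-mm
sigma = M * y / I = 125000000.0 * 244.5 / 3410463262.5
= 8.96 MPa

8.96 MPa


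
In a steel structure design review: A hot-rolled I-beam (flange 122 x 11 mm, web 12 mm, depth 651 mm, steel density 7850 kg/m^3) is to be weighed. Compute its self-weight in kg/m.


A_flanges = 2 * 122 * 11 = 2684 mm^2
A_web = (651 - 2 * 11) * 12 = 7548 mm^2
A_total = 2684 + 7548 = 10232 mm^2 = 0.010232 m^2
Weight = rho * A = 7850 * 0.010232 = 80.3212 kg/m

80.3212 kg/m


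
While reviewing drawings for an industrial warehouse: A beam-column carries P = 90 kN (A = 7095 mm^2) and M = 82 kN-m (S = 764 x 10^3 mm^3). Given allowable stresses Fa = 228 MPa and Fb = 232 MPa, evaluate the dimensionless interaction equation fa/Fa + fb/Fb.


f_a = P / A = 90000.0 / 7095 = 12.685 MPa
f_b = M / S = 82000000.0 / 764000.0 = 107.3298 MPa
Ratio = f_a / Fa + f_b / Fb
= 12.685 / 228 + 107.3298 / 232
= 0.5183 (dimensionless)

0.5183 (dimensionless)


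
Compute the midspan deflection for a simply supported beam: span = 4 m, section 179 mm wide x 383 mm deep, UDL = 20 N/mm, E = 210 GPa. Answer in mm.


I = 179 * 383^3 / 12 = 838046481.08 mm^4
L = 4000.0 mm, w = 20 N/mm, E = 210000.0 MPa
delta = 5 * w * L^4 / (384 * E * I)
= 5 * 20 * 4000.0^4 / (384 * 210000.0 * 838046481.08)
= 0.3788 mm

0.3788 mm


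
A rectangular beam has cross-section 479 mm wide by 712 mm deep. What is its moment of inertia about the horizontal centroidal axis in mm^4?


I = b * h^3 / 12
= 479 * 712^3 / 12
= 479 * 360944128 / 12
= 14407686442.67 mm^4

14407686442.67 mm^4


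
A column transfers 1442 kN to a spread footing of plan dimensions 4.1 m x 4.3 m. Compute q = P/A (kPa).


A = 4.1 * 4.3 = 17.63 m^2
q = P / A = 1442 / 17.63
= 81.7924 kPa

81.7924 kPa


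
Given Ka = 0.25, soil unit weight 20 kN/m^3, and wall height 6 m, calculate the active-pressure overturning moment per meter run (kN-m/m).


Pa = 0.5 * Ka * gamma * H^2
= 0.5 * 0.25 * 20 * 6^2
= 90.0 kN/m
Arm = H / 3 = 6 / 3 = 2.0 m
Mo = Pa * arm = Pa * H / 3 = 90.0 * 6 / 3 = 180.0 kN-m/m

180.0 kN-m/m


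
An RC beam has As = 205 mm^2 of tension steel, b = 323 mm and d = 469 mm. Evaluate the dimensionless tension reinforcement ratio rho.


rho = As / (b * d)
= 205 / (323 * 469)
= 205 / 151487
= 0.001353 (dimensionless)

0.001353 (dimensionless)


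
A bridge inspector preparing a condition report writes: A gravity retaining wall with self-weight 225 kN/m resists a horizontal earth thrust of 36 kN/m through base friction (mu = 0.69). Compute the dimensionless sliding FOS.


Resisting force = mu * W = 0.69 * 225 = 155.25 kN/m
FOS = Resisting / Driving = 155.25 / 36
= 4.3125 (dimensionless)

4.3125 (dimensionless)


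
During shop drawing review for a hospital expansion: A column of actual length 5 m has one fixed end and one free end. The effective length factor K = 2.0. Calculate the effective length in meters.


L_eff = K * L
= 2.0 * 5
= 10.0 m

10.0 m


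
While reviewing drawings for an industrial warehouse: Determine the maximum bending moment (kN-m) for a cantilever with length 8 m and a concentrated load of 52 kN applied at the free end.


For a cantilever with a point load at the free end:
M_max = P * L = 52 * 8 = 416 kN-m

416 kN-m


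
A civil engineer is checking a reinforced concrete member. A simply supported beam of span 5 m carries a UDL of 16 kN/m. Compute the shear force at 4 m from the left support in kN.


R_A = w * L / 2 = 16 * 5 / 2 = 40.0 kN
V(x) = R_A - w * x = 40.0 - 16 * 4
= -24.0 kN

-24.0 kN


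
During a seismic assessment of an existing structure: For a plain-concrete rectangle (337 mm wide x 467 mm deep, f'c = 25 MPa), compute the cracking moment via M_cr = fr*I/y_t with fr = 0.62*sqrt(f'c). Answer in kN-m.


fr = 0.62 * sqrt(25) = 0.62 * 5.0 = 3.1 MPa
I = 337 * 467^3 / 12 = 2860219060.92 mm^4
y_t = 233.5 mm
M_cr = fr * I / y_t = 3.1 * 2860219060.92 / 233.5 N-mm
= 37.9729 kN-m

37.9729 kN-m


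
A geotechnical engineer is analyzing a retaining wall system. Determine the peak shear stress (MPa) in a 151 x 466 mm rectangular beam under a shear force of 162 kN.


A = b * h = 151 * 466 = 70366 mm^2
V = 162 kN = 162000.0 N
tau_max = 1.5 * V / A = 1.5 * 162000.0 / 70366
= 3.4534 MPa

3.4534 MPa


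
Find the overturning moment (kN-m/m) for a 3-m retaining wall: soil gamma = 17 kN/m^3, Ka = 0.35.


Pa = 0.5 * Ka * gamma * H^2
= 0.5 * 0.35 * 17 * 3^2
= 26.775 kN/m
Arm = H / 3 = 3 / 3 = 1.0 m
Mo = Pa * arm = Pa * H / 3 = 26.775 * 3 / 3 = 26.775 kN-m/m

26.775 kN-m/m


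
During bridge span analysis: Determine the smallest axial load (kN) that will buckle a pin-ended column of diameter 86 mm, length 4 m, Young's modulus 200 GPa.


I = pi * d^4 / 64 = 2685120.03 mm^4
L = 4000.0 mm
P_cr = pi^2 * E * I / L^2
= 9.8696 * 200000.0 * 2685120.03 / 4000.0^2
= 331263.41 N = 331.2634 kN

331.2634 kN


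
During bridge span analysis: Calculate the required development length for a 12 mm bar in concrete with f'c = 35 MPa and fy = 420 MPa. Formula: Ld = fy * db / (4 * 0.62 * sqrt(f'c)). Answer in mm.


Ld = (fy * db) / (4 * 0.62 * sqrt(f'c))
= (420 * 12) / (4 * 0.62 * sqrt(35))
= 5040 / 14.6719
= 343.51 mm

343.51 mm


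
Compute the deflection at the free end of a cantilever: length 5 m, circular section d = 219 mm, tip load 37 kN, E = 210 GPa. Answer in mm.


I = pi * d^4 / 64 = pi * 219^4 / 64 = 112913627.02 mm^4
L = 5000.0 mm, P = 37000.0 N, E = 210000.0 MPa
delta = P * L^3 / (3 * E * I)
= 37000.0 * 5000.0^3 / (3 * 210000.0 * 112913627.02)
= 65.0167 mm

65.0167 mm


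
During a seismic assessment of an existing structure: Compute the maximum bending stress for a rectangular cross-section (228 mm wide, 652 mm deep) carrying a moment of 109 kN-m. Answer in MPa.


I = b * h^3 / 12 = 228 * 652^3 / 12 = 5266188352.0 mm^4
y = h / 2 = 652 / 2 = 326.0 mm
M = 109 kN-m = 109000000.0 N-mm
sigma = M * y / I = 109000000.0 * 326.0 / 5266188352.0
= 6.75 MPa

6.75 MPa


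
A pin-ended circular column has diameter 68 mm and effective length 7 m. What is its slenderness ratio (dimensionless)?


Radius of gyration r = d / 4 = 68 / 4 = 17.0 mm
L_eff = 7000.0 mm
Slenderness ratio = L / r = 7000.0 / 17.0 = 411.76 (dimensionless)

411.76 (dimensionless)


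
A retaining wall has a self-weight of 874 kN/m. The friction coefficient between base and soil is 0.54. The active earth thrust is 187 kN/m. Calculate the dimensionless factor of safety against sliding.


Resisting force = mu * W = 0.54 * 874 = 471.96 kN/m
FOS = Resisting / Driving = 471.96 / 187
= 2.5239 (dimensionless)

2.5239 (dimensionless)


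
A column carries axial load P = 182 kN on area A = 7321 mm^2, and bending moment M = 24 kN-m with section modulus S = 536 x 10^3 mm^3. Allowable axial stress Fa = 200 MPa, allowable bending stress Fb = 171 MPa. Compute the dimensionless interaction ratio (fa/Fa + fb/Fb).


f_a = P / A = 182000.0 / 7321 = 24.86 MPa
f_b = M / S = 24000000.0 / 536000.0 = 44.7761 MPa
Ratio = f_a / Fa + f_b / Fb
= 24.86 / 200 + 44.7761 / 171
= 0.3861 (dimensionless)

0.3861 (dimensionless)


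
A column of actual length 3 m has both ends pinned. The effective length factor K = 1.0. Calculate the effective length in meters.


L_eff = K * L
= 1.0 * 3
= 3.0 m

3.0 m


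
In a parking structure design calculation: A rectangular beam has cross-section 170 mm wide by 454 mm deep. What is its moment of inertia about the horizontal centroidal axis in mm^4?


I = b * h^3 / 12
= 170 * 454^3 / 12
= 170 * 93576664 / 12
= 1325669406.67 mm^4

1325669406.67 mm^4


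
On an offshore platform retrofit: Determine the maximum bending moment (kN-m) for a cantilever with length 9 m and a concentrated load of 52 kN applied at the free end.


For a cantilever with a point load at the free end:
M_max = P * L = 52 * 9 = 468 kN-m

468 kN-m


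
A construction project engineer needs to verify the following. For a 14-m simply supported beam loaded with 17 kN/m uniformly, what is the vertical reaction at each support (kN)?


Total load = w * L = 17 * 14 = 238 kN
By symmetry, each reaction R = total / 2 = 238 / 2 = 119.0 kN

119.0 kN


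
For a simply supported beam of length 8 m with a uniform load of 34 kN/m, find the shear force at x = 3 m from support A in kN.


R_A = w * L / 2 = 34 * 8 / 2 = 136.0 kN
V(x) = R_A - w * x = 136.0 - 34 * 3
= 34.0 kN

34.0 kN


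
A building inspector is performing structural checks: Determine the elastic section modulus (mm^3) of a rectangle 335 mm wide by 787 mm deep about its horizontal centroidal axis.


S = b * h^2 / 6
= 335 * 787^2 / 6
= 335 * 619369 / 6
= 34581435.83 mm^3

34581435.83 mm^3


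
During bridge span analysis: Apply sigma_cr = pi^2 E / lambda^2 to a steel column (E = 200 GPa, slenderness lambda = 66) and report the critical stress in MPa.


sigma_cr = pi^2 * E / lambda^2
= 9.8696 * 200000.0 / 66^2
= 9.8696 * 200000.0 / 4356
= 453.1499 MPa

453.1499 MPa


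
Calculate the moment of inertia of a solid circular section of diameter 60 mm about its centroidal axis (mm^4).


r = d / 2 = 60 / 2 = 30.0 mm
I = pi * r^4 / 4 = pi * 30.0^4 / 4
= 636172.51 mm^4

636172.51 mm^4


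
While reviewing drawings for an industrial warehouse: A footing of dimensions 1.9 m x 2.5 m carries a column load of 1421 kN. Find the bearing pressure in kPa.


A = 1.9 * 2.5 = 4.75 m^2
q = P / A = 1421 / 4.75
= 299.1579 kPa

299.1579 kPa


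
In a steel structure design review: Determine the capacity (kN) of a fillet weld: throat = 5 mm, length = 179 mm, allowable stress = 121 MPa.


Strength = throat * length * allowable stress
= 5 * 179 * 121 N
= 108295 N
= 108.3 kN

108.3 kN


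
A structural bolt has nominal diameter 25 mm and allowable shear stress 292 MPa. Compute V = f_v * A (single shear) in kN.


A = pi * d^2 / 4 = pi * 25^2 / 4 = 490.8739 mm^2
V = f_v * A / 1000 = 292 * 490.8739 / 1000
= 143.3352 kN

143.3352 kN


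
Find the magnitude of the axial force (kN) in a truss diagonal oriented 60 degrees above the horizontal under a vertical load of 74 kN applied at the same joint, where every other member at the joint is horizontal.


At the joint, only the diagonal has a vertical component, so vertical equilibrium gives:
F * sin(60) = 74
F = 74 / sin(60)
= 74 / 0.866025
= 85.45 kN

85.45 kN


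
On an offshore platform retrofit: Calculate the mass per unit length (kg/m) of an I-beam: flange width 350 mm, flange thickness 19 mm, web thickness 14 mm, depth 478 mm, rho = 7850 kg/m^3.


A_flanges = 2 * 350 * 19 = 13300 mm^2
A_web = (478 - 2 * 19) * 14 = 6160 mm^2
A_total = 13300 + 6160 = 19460 mm^2 = 0.019460 m^2
Weight = rho * A = 7850 * 0.019460 = 152.761 kg/m

152.761 kg/m


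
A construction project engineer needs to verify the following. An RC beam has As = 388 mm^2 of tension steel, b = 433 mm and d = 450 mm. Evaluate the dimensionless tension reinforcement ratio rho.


rho = As / (b * d)
= 388 / (433 * 450)
= 388 / 194850
= 0.001991 (dimensionless)

0.001991 (dimensionless)


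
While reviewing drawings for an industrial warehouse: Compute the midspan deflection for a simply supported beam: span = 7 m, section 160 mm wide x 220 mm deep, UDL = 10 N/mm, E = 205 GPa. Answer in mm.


I = 160 * 220^3 / 12 = 141973333.33 mm^4
L = 7000.0 mm, w = 10 N/mm, E = 205000.0 MPa
delta = 5 * w * L^4 / (384 * E * I)
= 5 * 10 * 7000.0^4 / (384 * 205000.0 * 141973333.33)
= 10.7416 mm

10.7416 mm


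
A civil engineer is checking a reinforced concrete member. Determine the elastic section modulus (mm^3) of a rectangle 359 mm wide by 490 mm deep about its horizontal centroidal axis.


S = b * h^2 / 6
= 359 * 490^2 / 6
= 359 * 240100 / 6
= 14365983.33 mm^3

14365983.33 mm^3


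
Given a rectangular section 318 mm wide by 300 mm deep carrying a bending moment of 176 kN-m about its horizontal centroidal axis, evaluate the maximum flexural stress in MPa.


I = b * h^3 / 12 = 318 * 300^3 / 12 = 715500000.0 mm^4
y = h / 2 = 300 / 2 = 150.0 mm
M = 176 kN-m = 176000000.0 N-mm
sigma = M * y / I = 176000000.0 * 150.0 / 715500000.0
= 36.9 MPa

36.9 MPa


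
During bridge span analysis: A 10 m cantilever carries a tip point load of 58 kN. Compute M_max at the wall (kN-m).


For a cantilever with a point load at the free end:
M_max = P * L = 58 * 10 = 580 kN-m

580 kN-m


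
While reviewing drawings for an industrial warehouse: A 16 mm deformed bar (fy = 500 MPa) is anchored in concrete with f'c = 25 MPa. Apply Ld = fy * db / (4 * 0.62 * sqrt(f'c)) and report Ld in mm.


Ld = (fy * db) / (4 * 0.62 * sqrt(f'c))
= (500 * 16) / (4 * 0.62 * sqrt(25))
= 8000 / 12.4
= 645.16 mm

645.16 mm


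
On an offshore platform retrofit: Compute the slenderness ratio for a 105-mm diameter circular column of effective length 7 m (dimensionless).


Radius of gyration r = d / 4 = 105 / 4 = 26.25 mm
L_eff = 7000.0 mm
Slenderness ratio = L / r = 7000.0 / 26.25 = 266.67 (dimensionless)

266.67 (dimensionless)


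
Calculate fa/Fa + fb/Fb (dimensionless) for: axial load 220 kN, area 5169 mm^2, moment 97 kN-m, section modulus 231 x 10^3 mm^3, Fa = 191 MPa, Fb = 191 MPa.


f_a = P / A = 220000.0 / 5169 = 42.5614 MPa
f_b = M / S = 97000000.0 / 231000.0 = 419.9134 MPa
Ratio = f_a / Fa + f_b / Fb
= 42.5614 / 191 + 419.9134 / 191
= 2.4213 (dimensionless)

2.4213 (dimensionless)


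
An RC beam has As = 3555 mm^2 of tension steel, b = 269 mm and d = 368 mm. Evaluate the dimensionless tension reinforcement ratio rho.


rho = As / (b * d)
= 3555 / (269 * 368)
= 3555 / 98992
= 0.035912 (dimensionless)

0.035912 (dimensionless)


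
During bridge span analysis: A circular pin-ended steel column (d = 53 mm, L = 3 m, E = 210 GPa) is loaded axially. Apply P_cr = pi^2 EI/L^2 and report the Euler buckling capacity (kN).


I = pi * d^4 / 64 = 387323.08 mm^4
L = 3000.0 mm
P_cr = pi^2 * E * I / L^2
= 9.8696 * 210000.0 * 387323.08 / 3000.0^2
= 89196.93 N = 89.1969 kN

89.1969 kN


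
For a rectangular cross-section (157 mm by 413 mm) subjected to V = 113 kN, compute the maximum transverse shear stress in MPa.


A = b * h = 157 * 413 = 64841 mm^2
V = 113 kN = 113000.0 N
tau_max = 1.5 * V / A = 1.5 * 113000.0 / 64841
= 2.6141 MPa

2.6141 MPa


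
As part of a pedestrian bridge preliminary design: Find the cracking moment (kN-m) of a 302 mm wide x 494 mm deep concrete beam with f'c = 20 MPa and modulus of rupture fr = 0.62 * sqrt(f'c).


fr = 0.62 * sqrt(20) = 0.62 * 4.4721 = 2.7727 MPa
I = 302 * 494^3 / 12 = 3033936897.33 mm^4
y_t = 247.0 mm
M_cr = fr * I / y_t = 2.7727 * 3033936897.33 / 247.0 N-mm
= 34.0578 kN-m

34.0578 kN-m


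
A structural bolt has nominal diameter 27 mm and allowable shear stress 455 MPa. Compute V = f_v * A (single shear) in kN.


A = pi * d^2 / 4 = pi * 27^2 / 4 = 572.5553 mm^2
V = f_v * A / 1000 = 455 * 572.5553 / 1000
= 260.5126 kN

260.5126 kN


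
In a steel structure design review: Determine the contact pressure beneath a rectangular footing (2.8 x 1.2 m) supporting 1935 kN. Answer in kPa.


A = 2.8 * 1.2 = 3.36 m^2
q = P / A = 1935 / 3.36
= 575.8929 kPa

575.8929 kPa


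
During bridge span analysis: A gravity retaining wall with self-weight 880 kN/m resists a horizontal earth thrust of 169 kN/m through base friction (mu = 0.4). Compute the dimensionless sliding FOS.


Resisting force = mu * W = 0.4 * 880 = 352.0 kN/m
FOS = Resisting / Driving = 352.0 / 169
= 2.0828 (dimensionless)

2.0828 (dimensionless)


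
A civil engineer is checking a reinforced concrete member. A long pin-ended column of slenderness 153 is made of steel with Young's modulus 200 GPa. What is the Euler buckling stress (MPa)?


sigma_cr = pi^2 * E / lambda^2
= 9.8696 * 200000.0 / 153^2
= 9.8696 * 200000.0 / 23409
= 84.3232 MPa

84.3232 MPa


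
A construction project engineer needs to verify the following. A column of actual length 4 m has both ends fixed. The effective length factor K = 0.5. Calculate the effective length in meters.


L_eff = K * L
= 0.5 * 4
= 2.0 m

2.0 m


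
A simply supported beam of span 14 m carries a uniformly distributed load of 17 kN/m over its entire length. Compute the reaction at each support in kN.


Total load = w * L = 17 * 14 = 238 kN
By symmetry, each reaction R = total / 2 = 238 / 2 = 119.0 kN

119.0 kN


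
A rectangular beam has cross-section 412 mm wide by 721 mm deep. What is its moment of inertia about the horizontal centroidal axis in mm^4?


I = b * h^3 / 12
= 412 * 721^3 / 12
= 412 * 374805361 / 12
= 12868317394.33 mm^4

12868317394.33 mm^4


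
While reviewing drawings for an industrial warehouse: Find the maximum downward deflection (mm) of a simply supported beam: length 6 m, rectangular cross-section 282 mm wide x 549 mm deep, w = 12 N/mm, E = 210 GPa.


I = 282 * 549^3 / 12 = 3888525001.5 mm^4
L = 6000.0 mm, w = 12 N/mm, E = 210000.0 MPa
delta = 5 * w * L^4 / (384 * E * I)
= 5 * 12 * 6000.0^4 / (384 * 210000.0 * 3888525001.5)
= 0.248 mm

0.248 mm


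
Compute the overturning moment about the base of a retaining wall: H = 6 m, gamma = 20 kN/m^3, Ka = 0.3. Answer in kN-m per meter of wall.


Pa = 0.5 * Ka * gamma * H^2
= 0.5 * 0.3 * 20 * 6^2
= 108.0 kN/m
Arm = H / 3 = 6 / 3 = 2.0 m
Mo = Pa * arm = Pa * H / 3 = 108.0 * 6 / 3 = 216.0 kN-m/m

216.0 kN-m/m


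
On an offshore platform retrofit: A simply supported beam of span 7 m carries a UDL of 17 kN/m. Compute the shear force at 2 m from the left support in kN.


R_A = w * L / 2 = 17 * 7 / 2 = 59.5 kN
V(x) = R_A - w * x = 59.5 - 17 * 2
= 25.5 kN

25.5 kN


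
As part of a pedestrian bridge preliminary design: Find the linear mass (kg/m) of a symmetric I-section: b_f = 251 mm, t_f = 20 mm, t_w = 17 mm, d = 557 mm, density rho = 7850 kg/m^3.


A_flanges = 2 * 251 * 20 = 10040 mm^2
A_web = (557 - 2 * 20) * 17 = 8789 mm^2
A_total = 10040 + 8789 = 18829 mm^2 = 0.018829 m^2
Weight = rho * A = 7850 * 0.018829 = 147.8076 kg/m

147.8076 kg/m


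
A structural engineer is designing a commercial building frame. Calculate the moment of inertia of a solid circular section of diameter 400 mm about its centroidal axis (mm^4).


r = d / 2 = 400 / 2 = 200.0 mm
I = pi * r^4 / 4 = pi * 200.0^4 / 4
= 1256637061.44 mm^4

1256637061.44 mm^4


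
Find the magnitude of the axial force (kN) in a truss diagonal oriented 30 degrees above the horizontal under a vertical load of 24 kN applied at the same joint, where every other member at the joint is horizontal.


At the joint, only the diagonal has a vertical component, so vertical equilibrium gives:
F * sin(30) = 24
F = 24 / sin(30)
= 24 / 0.5
= 48.0 kN

48.0 kN


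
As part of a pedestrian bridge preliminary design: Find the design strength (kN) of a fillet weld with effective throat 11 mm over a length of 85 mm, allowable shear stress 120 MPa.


Strength = throat * length * allowable stress
= 11 * 85 * 120 N
= 112200 N
= 112.2 kN

112.2 kN


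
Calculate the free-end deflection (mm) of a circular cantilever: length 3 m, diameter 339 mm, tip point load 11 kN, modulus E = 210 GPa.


I = pi * d^4 / 64 = pi * 339^4 / 64 = 648289058.0 mm^4
L = 3000.0 mm, P = 11000.0 N, E = 210000.0 MPa
delta = P * L^3 / (3 * E * I)
= 11000.0 * 3000.0^3 / (3 * 210000.0 * 648289058.0)
= 0.7272 mm

0.7272 mm


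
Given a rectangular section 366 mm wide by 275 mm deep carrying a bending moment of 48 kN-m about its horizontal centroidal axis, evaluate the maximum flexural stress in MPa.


I = b * h^3 / 12 = 366 * 275^3 / 12 = 634304687.5 mm^4
y = h / 2 = 275 / 2 = 137.5 mm
M = 48 kN-m = 48000000.0 N-mm
sigma = M * y / I = 48000000.0 * 137.5 / 634304687.5
= 10.41 MPa

10.41 MPa


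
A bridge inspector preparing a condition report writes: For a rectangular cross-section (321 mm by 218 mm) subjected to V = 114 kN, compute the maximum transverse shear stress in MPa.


A = b * h = 321 * 218 = 69978 mm^2
V = 114 kN = 114000.0 N
tau_max = 1.5 * V / A = 1.5 * 114000.0 / 69978
= 2.4436 MPa

2.4436 MPa


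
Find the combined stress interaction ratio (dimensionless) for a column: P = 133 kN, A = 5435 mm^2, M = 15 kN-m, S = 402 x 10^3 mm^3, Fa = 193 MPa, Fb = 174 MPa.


f_a = P / A = 133000.0 / 5435 = 24.471 MPa
f_b = M / S = 15000000.0 / 402000.0 = 37.3134 MPa
Ratio = f_a / Fa + f_b / Fb
= 24.471 / 193 + 37.3134 / 174
= 0.3412 (dimensionless)

0.3412 (dimensionless)


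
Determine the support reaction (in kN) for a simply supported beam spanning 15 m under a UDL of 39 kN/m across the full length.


Total load = w * L = 39 * 15 = 585 kN
By symmetry, each reaction R = total / 2 = 585 / 2 = 292.5 kN

292.5 kN


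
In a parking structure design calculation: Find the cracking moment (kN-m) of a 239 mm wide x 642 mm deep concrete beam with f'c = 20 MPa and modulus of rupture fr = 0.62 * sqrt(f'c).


fr = 0.62 * sqrt(20) = 0.62 * 4.4721 = 2.7727 MPa
I = 239 * 642^3 / 12 = 5270134986.0 mm^4
y_t = 321.0 mm
M_cr = fr * I / y_t = 2.7727 * 5270134986.0 / 321.0 N-mm
= 45.5222 kN-m

45.5222 kN-m


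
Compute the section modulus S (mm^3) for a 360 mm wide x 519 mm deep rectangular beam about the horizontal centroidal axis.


S = b * h^2 / 6
= 360 * 519^2 / 6
= 360 * 269361 / 6
= 16161660.0 mm^3

16161660.0 mm^3


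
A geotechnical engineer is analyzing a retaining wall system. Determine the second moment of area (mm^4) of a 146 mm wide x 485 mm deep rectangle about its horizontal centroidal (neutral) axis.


I = b * h^3 / 12
= 146 * 485^3 / 12
= 146 * 114084125 / 12
= 1388023520.83 mm^4

1388023520.83 mm^4


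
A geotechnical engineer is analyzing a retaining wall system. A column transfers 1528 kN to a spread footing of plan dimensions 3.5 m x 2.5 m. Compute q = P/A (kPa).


A = 3.5 * 2.5 = 8.75 m^2
q = P / A = 1528 / 8.75
= 174.6286 kPa

174.6286 kPa


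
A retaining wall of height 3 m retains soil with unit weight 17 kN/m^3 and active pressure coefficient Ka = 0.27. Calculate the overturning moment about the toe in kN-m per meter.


Pa = 0.5 * Ka * gamma * H^2
= 0.5 * 0.27 * 17 * 3^2
= 20.655 kN/m
Arm = H / 3 = 3 / 3 = 1.0 m
Mo = Pa * arm = Pa * H / 3 = 20.655 * 3 / 3 = 20.655 kN-m/m

20.655 kN-m/m


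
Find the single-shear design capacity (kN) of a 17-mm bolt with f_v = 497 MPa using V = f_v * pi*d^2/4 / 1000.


A = pi * d^2 / 4 = pi * 17^2 / 4 = 226.9801 mm^2
V = f_v * A / 1000 = 497 * 226.9801 / 1000
= 112.8091 kN

112.8091 kN


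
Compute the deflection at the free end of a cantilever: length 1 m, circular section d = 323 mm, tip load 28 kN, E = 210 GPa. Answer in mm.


I = pi * d^4 / 64 = pi * 323^4 / 64 = 534293619.67 mm^4
L = 1000.0 mm, P = 28000.0 N, E = 210000.0 MPa
delta = P * L^3 / (3 * E * I)
= 28000.0 * 1000.0^3 / (3 * 210000.0 * 534293619.67)
= 0.0832 mm

0.0832 mm


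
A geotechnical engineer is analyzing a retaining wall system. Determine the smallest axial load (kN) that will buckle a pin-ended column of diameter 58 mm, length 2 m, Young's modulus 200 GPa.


I = pi * d^4 / 64 = 555497.2 mm^4
L = 2000.0 mm
P_cr = pi^2 * E * I / L^2
= 9.8696 * 200000.0 * 555497.2 / 2000.0^2
= 274126.88 N = 274.1269 kN

274.1269 kN


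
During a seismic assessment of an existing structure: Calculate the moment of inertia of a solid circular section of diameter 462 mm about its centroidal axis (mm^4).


r = d / 2 = 462 / 2 = 231.0 mm
I = pi * r^4 / 4 = pi * 231.0^4 / 4
= 2236339840.98 mm^4

2236339840.98 mm^4


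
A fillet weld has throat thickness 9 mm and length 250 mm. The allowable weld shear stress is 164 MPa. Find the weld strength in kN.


Strength = throat * length * allowable stress
= 9 * 250 * 164 N
= 369000 N
= 369.0 kN

369.0 kN


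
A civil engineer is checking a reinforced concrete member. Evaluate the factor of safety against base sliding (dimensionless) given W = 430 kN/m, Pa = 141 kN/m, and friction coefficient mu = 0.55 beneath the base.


Resisting force = mu * W = 0.55 * 430 = 236.5 kN/m
FOS = Resisting / Driving = 236.5 / 141
= 1.6773 (dimensionless)

1.6773 (dimensionless)


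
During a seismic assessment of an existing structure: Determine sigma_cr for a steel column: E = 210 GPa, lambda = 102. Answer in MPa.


sigma_cr = pi^2 * E / lambda^2
= 9.8696 * 210000.0 / 102^2
= 9.8696 * 210000.0 / 10404
= 199.2135 MPa

199.2135 MPa
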